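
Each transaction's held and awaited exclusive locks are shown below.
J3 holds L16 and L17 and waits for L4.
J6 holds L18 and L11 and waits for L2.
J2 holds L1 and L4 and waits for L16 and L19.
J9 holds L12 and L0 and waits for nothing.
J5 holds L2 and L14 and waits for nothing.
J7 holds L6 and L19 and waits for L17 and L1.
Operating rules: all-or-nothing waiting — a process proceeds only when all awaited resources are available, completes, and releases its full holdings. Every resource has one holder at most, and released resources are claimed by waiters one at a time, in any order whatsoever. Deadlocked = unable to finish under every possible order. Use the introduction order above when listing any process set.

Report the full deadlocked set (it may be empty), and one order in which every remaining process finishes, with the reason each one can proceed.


Deadlocked set: J3, J2 and J7.
Key observation: nobody on the ring J3 -> J2 -> J3 can start until another member finishes, which never happens; J7 is caught in further circular waits.
One completion order for the rest: J9, J5, J6.
Verifying each step:
  J9 waits on nothing -> runs at once and releases L12 and L0
  J5 waits on nothing -> runs at once and releases L2 and L14
  J6 waits on L2 — all released -> runs and releases L18 and L11


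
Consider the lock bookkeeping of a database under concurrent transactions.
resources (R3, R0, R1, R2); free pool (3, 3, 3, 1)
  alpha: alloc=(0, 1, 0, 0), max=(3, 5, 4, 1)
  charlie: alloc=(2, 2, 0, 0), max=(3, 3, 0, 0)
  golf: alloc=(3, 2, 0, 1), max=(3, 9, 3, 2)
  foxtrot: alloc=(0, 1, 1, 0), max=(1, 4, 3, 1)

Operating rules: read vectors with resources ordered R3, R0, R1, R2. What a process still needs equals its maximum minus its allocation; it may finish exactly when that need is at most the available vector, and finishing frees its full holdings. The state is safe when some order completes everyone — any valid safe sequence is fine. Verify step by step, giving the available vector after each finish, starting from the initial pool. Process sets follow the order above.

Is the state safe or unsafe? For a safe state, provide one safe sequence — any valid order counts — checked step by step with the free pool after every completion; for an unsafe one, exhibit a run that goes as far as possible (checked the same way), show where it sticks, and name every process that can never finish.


SAFE. One safe sequence: foxtrot, alpha, charlie, golf.
Key observation: foxtrot marks the first exact bind of the order: its need (1, 3, 2, 1) fits the free (3, 3, 3, 1) with zero slack on a requested resource.
Check, step by step:
  pool = (3, 3, 3, 1)
  foxtrot needs (1, 3, 2, 1) <= (3, 3, 3, 1) -> finishes; pool += (0, 1, 1, 0) = (3, 4, 4, 1)
  alpha needs (3, 4, 4, 1) <= (3, 4, 4, 1) -> finishes; pool += (0, 1, 0, 0) = (3, 5, 4, 1)
  charlie needs (1, 1, 0, 0) <= (3, 5, 4, 1) -> finishes; pool += (2, 2, 0, 0) = (5, 7, 4, 1)
  golf needs (0, 7, 3, 1) <= (5, 7, 4, 1) -> finishes; pool += (3, 2, 0, 1) = (8, 9, 4, 2)


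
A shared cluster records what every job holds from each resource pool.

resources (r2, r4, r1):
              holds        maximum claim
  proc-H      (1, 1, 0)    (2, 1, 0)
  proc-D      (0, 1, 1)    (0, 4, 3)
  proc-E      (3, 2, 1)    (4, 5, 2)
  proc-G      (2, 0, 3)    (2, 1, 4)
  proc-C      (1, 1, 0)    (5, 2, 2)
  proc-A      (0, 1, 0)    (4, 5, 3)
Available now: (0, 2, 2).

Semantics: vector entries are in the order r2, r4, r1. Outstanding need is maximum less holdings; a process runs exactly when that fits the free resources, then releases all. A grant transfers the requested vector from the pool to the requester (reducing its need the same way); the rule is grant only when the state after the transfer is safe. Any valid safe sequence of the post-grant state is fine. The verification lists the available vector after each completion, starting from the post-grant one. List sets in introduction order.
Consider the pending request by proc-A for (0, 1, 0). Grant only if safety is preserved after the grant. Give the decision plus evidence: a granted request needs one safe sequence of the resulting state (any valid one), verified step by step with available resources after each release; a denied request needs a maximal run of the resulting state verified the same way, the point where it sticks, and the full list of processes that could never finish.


DENY. Granting would leave the state unsafe.
Key observation: after proc-G, proc-H the pool peaks at (3, 2, 5), and each blocked process is short somewhere: proc-D on r4; proc-E on r4; proc-C on r2; proc-A on r2, r4.
After a pretend grant, a maximal execution: proc-G, proc-H — then nothing else fits. Verifying each step:
  pool = (0, 1, 2)
  proc-G needs (0, 1, 1) <= (0, 1, 2) -> finishes; pool += (2, 0, 3) = (2, 1, 5)
  proc-H needs (1, 0, 0) <= (2, 1, 5) -> finishes; pool += (1, 1, 0) = (3, 2, 5)
  proc-D still needs (0, 3, 2) but only (3, 2, 5) is free — short on r4
  proc-E still needs (1, 3, 1) but only (3, 2, 5) is free — short on r4
  proc-C still needs (4, 1, 2) but only (3, 2, 5) is free — short on r2
  proc-A still needs (4, 3, 3) but only (3, 2, 5) is free — short on r2 and r4
Processes that could never finish after the grant: proc-D, proc-E, proc-C and proc-A.


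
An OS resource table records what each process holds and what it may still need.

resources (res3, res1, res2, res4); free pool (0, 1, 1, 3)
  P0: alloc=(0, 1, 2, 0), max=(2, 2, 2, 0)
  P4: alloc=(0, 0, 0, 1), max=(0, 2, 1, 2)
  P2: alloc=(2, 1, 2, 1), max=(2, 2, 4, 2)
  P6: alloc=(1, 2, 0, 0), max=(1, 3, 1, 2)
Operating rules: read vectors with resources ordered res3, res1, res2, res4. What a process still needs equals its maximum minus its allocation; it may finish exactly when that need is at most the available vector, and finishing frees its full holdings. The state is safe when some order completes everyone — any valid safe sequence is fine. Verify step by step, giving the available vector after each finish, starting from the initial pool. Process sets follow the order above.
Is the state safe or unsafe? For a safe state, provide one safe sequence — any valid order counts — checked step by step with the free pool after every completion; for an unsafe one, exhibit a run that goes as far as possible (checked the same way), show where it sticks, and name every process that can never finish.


UNSAFE — no complete ordering exists.
Key observation: after P6, P4 the pool peaks at (1, 3, 1, 4), and each blocked process is short somewhere: P0 on res3; P2 on res2.
Going as far as possible: P6, P4; after that, nothing fits. Verifying each step:
  pool = (0, 1, 1, 3)
  P6 needs (0, 1, 1, 2) <= (0, 1, 1, 3) -> finishes; pool += (1, 2, 0, 0) = (1, 3, 1, 3)
  P4 needs (0, 2, 1, 1) <= (1, 3, 1, 3) -> finishes; pool += (0, 0, 0, 1) = (1, 3, 1, 4)
  blocked: P0 wants (2, 1, 0, 0), pool (1, 3, 1, 4) — not enough res3
  blocked: P2 wants (0, 1, 2, 1), pool (1, 3, 1, 4) — not enough res2
Never able to finish: P0 and P2.


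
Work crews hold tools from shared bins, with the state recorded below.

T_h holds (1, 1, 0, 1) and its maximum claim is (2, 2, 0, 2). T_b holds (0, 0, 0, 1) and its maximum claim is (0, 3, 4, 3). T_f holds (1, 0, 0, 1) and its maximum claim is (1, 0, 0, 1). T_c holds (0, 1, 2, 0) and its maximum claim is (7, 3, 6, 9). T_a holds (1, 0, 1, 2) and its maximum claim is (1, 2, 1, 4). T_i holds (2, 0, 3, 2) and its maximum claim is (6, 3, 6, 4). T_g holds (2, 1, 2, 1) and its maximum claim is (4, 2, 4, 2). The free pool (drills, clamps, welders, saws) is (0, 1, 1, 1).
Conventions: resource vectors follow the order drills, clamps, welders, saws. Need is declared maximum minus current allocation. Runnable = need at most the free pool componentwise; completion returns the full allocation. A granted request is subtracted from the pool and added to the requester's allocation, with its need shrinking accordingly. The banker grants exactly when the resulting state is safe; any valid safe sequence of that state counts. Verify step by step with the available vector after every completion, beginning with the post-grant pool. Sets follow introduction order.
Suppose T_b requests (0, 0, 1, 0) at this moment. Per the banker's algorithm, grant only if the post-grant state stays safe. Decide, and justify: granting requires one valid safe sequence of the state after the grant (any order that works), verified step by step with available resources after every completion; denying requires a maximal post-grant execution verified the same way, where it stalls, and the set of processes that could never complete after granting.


DENY. Granting would leave the state unsafe.
Key observation: once T_f, T_h, T_a finish, the pool peaks at (3, 2, 1, 5) — and every remaining process still needs more welders than that.
On the post-grant state, T_f, T_h, T_a is a maximal run — nothing extends it. Verifying each step:
  pool = (0, 1, 0, 1)
  run T_f (needs (0, 0, 0, 0), free (0, 1, 0, 1)); after release of (1, 0, 0, 1) the pool is (1, 1, 0, 2)
  run T_h (needs (1, 1, 0, 1), free (1, 1, 0, 2)); after release of (1, 1, 0, 1) the pool is (2, 2, 0, 3)
  run T_a (needs (0, 2, 0, 2), free (2, 2, 0, 3)); after release of (1, 0, 1, 2) the pool is (3, 2, 1, 5)
  T_b still needs (0, 3, 3, 2) but only (3, 2, 1, 5) is free — short on clamps and welders
  T_c still needs (7, 2, 4, 9) but only (3, 2, 1, 5) is free — short on drills, welders and saws
  T_i still needs (4, 3, 3, 2) but only (3, 2, 1, 5) is free — short on drills, clamps and welders
  T_g still needs (2, 1, 2, 1) but only (3, 2, 1, 5) is free — short on welders
Had the request been granted, T_b, T_c, T_i and T_g could never finish.


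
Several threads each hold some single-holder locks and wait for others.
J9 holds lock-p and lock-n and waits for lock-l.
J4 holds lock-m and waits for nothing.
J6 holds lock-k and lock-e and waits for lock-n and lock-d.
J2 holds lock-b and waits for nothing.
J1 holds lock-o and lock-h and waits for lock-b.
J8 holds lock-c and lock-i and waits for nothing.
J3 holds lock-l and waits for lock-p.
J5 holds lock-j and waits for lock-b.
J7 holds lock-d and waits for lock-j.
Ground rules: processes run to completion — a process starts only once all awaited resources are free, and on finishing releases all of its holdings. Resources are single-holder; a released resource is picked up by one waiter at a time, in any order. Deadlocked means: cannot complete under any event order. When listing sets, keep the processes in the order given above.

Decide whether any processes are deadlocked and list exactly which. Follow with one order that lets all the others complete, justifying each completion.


Deadlocked set: J9, J6 and J3.
Key observation: along J9 -> J3 -> J9, each member waits on what the next one holds — a deadlock; J6 waits into the deadlock from upstream.
A valid finishing order for the others: J2, J4, J5, J7, J8, J1.
Walking it through:
  J2: no waits; runs immediately, freeing lock-b
  J4: no waits; runs immediately, freeing lock-m
  run J5 (all its waits — lock-b — are resolved); releases lock-j
  run J7 (all its waits — lock-j — are resolved); releases lock-d
  J8: no waits; runs immediately, freeing lock-c and lock-i
  run J1 (all its waits — lock-b — are resolved); releases lock-o and lock-h


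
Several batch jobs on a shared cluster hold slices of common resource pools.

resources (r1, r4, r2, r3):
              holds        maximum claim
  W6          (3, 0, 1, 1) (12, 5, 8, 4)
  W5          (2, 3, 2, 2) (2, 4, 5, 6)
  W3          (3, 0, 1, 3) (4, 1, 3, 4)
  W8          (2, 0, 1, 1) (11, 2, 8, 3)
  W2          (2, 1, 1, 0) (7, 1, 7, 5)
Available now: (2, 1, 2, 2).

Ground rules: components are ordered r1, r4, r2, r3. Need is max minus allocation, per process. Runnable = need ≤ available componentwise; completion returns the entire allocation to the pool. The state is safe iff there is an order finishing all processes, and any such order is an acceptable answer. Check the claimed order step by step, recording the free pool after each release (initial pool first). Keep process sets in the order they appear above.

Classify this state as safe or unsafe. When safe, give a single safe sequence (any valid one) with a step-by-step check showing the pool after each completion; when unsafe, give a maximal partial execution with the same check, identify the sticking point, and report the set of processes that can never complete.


UNSAFE.
Key observation: r2 is the bottleneck — with W3, W5 done the pool holds (7, 4, 5, 7), short of every remaining need.
Going as far as possible: W3, W5; after that, nothing fits. Check, step by step:
  pool = (2, 1, 2, 2)
  W3: need (1, 1, 2, 1) fits (2, 1, 2, 2); releases (3, 0, 1, 3), pool now (5, 1, 3, 5)
  W5: need (0, 1, 3, 4) fits (5, 1, 3, 5); releases (2, 3, 2, 2), pool now (7, 4, 5, 7)
  blocked: W6 wants (9, 5, 7, 3), pool (7, 4, 5, 7) — not enough r1, r4 and r2
  blocked: W8 wants (9, 2, 7, 2), pool (7, 4, 5, 7) — not enough r1 and r2
  blocked: W2 wants (5, 0, 6, 5), pool (7, 4, 5, 7) — not enough r2
Permanently blocked: W6, W8 and W2.


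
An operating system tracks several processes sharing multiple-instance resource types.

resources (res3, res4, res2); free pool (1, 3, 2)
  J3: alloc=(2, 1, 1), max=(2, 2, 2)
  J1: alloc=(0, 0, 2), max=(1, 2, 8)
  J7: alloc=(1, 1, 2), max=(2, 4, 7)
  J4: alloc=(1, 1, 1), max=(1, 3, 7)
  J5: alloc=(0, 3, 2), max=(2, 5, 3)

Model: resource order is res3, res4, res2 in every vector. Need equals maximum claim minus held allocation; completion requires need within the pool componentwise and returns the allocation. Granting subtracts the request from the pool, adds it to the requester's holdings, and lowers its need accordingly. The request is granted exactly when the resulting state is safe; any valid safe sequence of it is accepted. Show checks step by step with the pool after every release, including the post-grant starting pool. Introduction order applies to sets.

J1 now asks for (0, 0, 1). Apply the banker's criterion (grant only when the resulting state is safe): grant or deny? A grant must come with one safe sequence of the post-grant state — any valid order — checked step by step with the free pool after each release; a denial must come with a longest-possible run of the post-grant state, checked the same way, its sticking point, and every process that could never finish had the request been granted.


DENY: after the grant no complete ordering would exist.
Key observation: the wall is res2: completing J3, J5 brings the pool only to (3, 7, 4), and all the rest need more.
On the post-grant state, J3, J5 is a maximal run — nothing extends it. Verifying each step:
  pool = (1, 3, 1)
  run J3 (needs (0, 1, 1), free (1, 3, 1)); after release of (2, 1, 1) the pool is (3, 4, 2)
  run J5 (needs (2, 2, 1), free (3, 4, 2)); after release of (0, 3, 2) the pool is (3, 7, 4)
  J1 cannot run: need (1, 2, 5) vs free (3, 7, 4) (insufficient res2)
  J7 cannot run: need (1, 3, 5) vs free (3, 7, 4) (insufficient res2)
  J4 cannot run: need (0, 2, 6) vs free (3, 7, 4) (insufficient res2)
Processes that could never finish after the grant: J1, J7 and J4.


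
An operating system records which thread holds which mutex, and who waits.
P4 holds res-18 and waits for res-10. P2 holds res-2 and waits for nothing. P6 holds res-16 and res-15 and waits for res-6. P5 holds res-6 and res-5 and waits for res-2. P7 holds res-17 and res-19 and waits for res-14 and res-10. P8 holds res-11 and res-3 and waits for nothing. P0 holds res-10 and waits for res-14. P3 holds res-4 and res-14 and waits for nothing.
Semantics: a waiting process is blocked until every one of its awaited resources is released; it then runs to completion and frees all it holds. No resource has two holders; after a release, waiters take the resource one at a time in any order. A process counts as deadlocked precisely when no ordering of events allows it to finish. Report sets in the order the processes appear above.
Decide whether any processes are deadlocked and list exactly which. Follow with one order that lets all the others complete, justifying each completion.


No process is deadlocked.
Key observation: the wait graph is acyclic; completion cascades from the unblocked processes through everyone else.
A valid finishing order for the others: P3, P2, P0, P4, P7, P8, P5, P6.
Check, step by step:
  run P3 (it waits on nothing); releases res-4 and res-14
  run P2 (it waits on nothing); releases res-2
  P0: everything it awaited (res-14) is free; runs, freeing res-10
  P4: everything it awaited (res-10) is free; runs, freeing res-18
  P7: everything it awaited (res-14 and res-10) is free; runs, freeing res-17 and res-19
  run P8 (it waits on nothing); releases res-11 and res-3
  P5: everything it awaited (res-2) is free; runs, freeing res-6 and res-5
  P6: everything it awaited (res-6) is free; runs, freeing res-16 and res-15


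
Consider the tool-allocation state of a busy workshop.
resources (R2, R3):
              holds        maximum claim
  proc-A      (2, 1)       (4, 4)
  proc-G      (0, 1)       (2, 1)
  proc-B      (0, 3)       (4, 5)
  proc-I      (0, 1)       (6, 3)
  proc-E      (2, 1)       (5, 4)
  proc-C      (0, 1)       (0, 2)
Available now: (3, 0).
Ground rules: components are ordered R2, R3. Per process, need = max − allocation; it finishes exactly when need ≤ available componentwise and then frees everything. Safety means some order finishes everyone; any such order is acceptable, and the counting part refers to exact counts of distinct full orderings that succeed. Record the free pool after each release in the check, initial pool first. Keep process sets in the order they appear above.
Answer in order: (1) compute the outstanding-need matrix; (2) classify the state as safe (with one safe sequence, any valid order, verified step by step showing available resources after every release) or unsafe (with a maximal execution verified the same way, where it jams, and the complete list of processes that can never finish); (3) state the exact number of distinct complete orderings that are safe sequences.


(1) Outstanding need per process (order R2, R3):
  proc-A: (2, 3)
  proc-G: (2, 0)
  proc-B: (4, 2)
  proc-I: (6, 2)
  proc-E: (3, 3)
  proc-C: (0, 1)
(2) UNSAFE — no complete ordering exists.
Key observation: after proc-G, proc-C the pool peaks at (3, 2), and each blocked process is short somewhere: proc-A on R3; proc-B on R2; proc-I on R2; proc-E on R3.
A maximal execution: proc-G, proc-C — then nothing else fits. Check, step by step:
  pool = (3, 0)
  proc-G: need (2, 0) fits (3, 0); releases (0, 1), pool now (3, 1)
  proc-C: need (0, 1) fits (3, 1); releases (0, 1), pool now (3, 2)
  proc-A still needs (2, 3) but only (3, 2) is free — short on R3
  proc-B still needs (4, 2) but only (3, 2) is free — short on R2
  proc-I still needs (6, 2) but only (3, 2) is free — short on R2
  proc-E still needs (3, 3) but only (3, 2) is free — short on R3
Never able to finish: proc-A, proc-B, proc-I and proc-E.
(3) The exact count: 0 of the possible complete orderings are safe sequences.


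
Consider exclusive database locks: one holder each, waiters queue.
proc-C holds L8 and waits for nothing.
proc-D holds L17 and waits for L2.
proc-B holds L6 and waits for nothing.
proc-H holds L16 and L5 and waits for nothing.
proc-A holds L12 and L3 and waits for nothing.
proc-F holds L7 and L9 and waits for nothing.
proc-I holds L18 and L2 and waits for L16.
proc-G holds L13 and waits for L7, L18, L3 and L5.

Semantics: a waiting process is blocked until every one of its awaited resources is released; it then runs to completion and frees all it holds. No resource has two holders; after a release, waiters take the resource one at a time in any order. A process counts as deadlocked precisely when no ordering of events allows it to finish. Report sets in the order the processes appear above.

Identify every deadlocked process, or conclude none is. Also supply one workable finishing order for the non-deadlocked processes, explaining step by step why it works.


The deadlocked set is empty.
Key observation: every chain of waits terminates; starting from the processes that wait on nothing, all the rest unlock in turn.
The rest can finish in the order proc-B, proc-H, proc-I, proc-F, proc-C, proc-D, proc-A, proc-G.
Walking it through:
  proc-B: no waits; runs immediately, freeing L6
  proc-H: no waits; runs immediately, freeing L16 and L5
  proc-I: everything it awaited (L16) is free; runs, freeing L18 and L2
  proc-F: no waits; runs immediately, freeing L7 and L9
  proc-C: no waits; runs immediately, freeing L8
  proc-D: everything it awaited (L2) is free; runs, freeing L17
  proc-A: no waits; runs immediately, freeing L12 and L3
  proc-G: everything it awaited (L7, L18, L3 and L5) is free; runs, freeing L13


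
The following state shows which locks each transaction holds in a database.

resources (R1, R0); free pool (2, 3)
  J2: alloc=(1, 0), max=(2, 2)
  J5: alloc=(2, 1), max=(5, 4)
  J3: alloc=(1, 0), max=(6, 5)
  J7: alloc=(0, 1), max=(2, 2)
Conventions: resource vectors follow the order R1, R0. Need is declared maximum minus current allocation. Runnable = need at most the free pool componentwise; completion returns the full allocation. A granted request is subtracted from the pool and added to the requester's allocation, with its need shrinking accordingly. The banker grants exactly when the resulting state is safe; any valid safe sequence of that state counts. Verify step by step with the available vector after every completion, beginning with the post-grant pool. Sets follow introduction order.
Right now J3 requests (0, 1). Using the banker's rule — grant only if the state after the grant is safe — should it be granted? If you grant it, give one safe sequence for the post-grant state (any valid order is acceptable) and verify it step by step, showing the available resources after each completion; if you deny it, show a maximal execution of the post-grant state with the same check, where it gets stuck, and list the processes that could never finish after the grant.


GRANT — the state after the grant stays safe, e.g. via J7, J2, J5, J3.
Key observation: after the grant the pool drops to (2, 2), which still lets J7 finish first and unwind the rest.
Check on the post-grant state, step by step:
  pool = (2, 2)
  J7 needs (2, 1) <= (2, 2) -> finishes; pool += (0, 1) = (2, 3)
  J2 needs (1, 2) <= (2, 3) -> finishes; pool += (1, 0) = (3, 3)
  J5 needs (3, 3) <= (3, 3) -> finishes; pool += (2, 1) = (5, 4)
  J3 needs (5, 4) <= (5, 4) -> finishes; pool += (1, 1) = (6, 5)


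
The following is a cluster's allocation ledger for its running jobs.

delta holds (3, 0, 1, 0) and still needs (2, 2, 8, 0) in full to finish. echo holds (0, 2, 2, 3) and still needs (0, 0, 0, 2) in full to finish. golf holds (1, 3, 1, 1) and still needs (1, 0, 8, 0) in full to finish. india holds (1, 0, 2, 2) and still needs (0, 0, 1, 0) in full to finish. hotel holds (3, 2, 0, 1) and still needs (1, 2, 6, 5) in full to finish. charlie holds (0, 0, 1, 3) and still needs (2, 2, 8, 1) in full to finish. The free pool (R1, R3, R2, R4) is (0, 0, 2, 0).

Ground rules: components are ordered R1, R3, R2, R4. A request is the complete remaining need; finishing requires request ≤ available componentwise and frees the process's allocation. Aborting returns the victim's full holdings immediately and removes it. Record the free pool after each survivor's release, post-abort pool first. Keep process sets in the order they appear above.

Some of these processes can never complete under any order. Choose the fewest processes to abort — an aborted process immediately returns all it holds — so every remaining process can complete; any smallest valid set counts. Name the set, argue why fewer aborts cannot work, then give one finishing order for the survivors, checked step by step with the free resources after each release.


Minimum abort set: delta and charlie.
Key observation: before aborting delta and charlie, golf was permanently blocked — no order could ever run it; afterwards it completes at step 4.
No one abort is enough; case by case: delta alone leaves golf blocked (short on R2); echo alone leaves delta blocked (short on R2); golf alone leaves delta blocked (short on R2); india alone leaves delta blocked (short on R2); hotel alone leaves delta blocked (short on R2); charlie alone leaves delta blocked (short on R2).
The survivors complete as echo, india, hotel, golf. Check, step by step (starting from the post-abort pool):
  pool = (3, 0, 4, 3)
  echo: need (0, 0, 0, 2) fits (3, 0, 4, 3); releases (0, 2, 2, 3), pool now (3, 2, 6, 6)
  india: need (0, 0, 1, 0) fits (3, 2, 6, 6); releases (1, 0, 2, 2), pool now (4, 2, 8, 8)
  hotel: need (1, 2, 6, 5) fits (4, 2, 8, 8); releases (3, 2, 0, 1), pool now (7, 4, 8, 9)
  golf: need (1, 0, 8, 0) fits (7, 4, 8, 9); releases (1, 3, 1, 1), pool now (8, 7, 9, 10)


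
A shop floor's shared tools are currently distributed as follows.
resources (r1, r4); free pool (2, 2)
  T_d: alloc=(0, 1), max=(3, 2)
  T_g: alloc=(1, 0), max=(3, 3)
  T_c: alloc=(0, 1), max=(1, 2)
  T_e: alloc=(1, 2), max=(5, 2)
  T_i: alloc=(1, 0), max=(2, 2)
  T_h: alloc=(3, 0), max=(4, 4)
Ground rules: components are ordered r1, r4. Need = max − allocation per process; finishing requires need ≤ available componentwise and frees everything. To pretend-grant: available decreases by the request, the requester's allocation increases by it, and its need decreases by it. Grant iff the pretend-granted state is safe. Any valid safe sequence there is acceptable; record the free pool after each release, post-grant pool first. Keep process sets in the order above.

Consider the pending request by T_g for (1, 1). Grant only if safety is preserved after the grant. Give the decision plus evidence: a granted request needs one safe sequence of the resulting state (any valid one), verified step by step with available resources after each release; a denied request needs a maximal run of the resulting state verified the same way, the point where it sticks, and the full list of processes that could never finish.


GRANT — the state after the grant stays safe, e.g. via T_c, T_i, T_g, T_e, T_h, T_d.
Key observation: post-grant, (1, 1) remains, and an order beginning with T_c completes everyone.
Verifying the post-grant state step by step:
  pool = (1, 1)
  T_c needs (1, 1) <= (1, 1) -> finishes; pool += (0, 1) = (1, 2)
  T_i needs (1, 2) <= (1, 2) -> finishes; pool += (1, 0) = (2, 2)
  T_g needs (1, 2) <= (2, 2) -> finishes; pool += (2, 1) = (4, 3)
  T_e needs (4, 0) <= (4, 3) -> finishes; pool += (1, 2) = (5, 5)
  T_h needs (1, 4) <= (5, 5) -> finishes; pool += (3, 0) = (8, 5)
  T_d needs (3, 1) <= (8, 5) -> finishes; pool += (0, 1) = (8, 6)


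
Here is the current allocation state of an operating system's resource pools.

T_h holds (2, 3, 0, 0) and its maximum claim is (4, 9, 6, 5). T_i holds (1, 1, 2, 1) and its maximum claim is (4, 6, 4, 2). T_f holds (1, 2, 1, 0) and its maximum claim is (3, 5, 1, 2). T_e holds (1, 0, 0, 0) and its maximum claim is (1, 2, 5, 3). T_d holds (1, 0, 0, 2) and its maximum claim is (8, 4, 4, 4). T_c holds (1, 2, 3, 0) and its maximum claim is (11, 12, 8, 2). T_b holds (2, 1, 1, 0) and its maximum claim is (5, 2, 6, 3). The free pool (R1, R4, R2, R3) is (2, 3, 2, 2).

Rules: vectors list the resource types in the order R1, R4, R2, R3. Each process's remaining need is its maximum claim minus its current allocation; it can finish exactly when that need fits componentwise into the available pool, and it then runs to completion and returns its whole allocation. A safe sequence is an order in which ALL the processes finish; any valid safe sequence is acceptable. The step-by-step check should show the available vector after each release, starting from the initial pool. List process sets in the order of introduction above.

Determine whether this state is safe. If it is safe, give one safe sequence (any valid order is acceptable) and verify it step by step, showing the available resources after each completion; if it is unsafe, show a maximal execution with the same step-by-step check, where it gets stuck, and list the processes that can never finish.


SAFE, for example via the order T_f, T_i, T_e, T_b, T_d, T_h, T_c.
Key observation: T_f is the earliest step where a requested resource binds exactly: need (2, 3, 0, 2), pool (2, 3, 2, 2) at its turn.
Verifying each step:
  pool = (2, 3, 2, 2)
  run T_f (needs (2, 3, 0, 2), free (2, 3, 2, 2)); after release of (1, 2, 1, 0) the pool is (3, 5, 3, 2)
  run T_i (needs (3, 5, 2, 1), free (3, 5, 3, 2)); after release of (1, 1, 2, 1) the pool is (4, 6, 5, 3)
  run T_e (needs (0, 2, 5, 3), free (4, 6, 5, 3)); after release of (1, 0, 0, 0) the pool is (5, 6, 5, 3)
  run T_b (needs (3, 1, 5, 3), free (5, 6, 5, 3)); after release of (2, 1, 1, 0) the pool is (7, 7, 6, 3)
  run T_d (needs (7, 4, 4, 2), free (7, 7, 6, 3)); after release of (1, 0, 0, 2) the pool is (8, 7, 6, 5)
  run T_h (needs (2, 6, 6, 5), free (8, 7, 6, 5)); after release of (2, 3, 0, 0) the pool is (10, 10, 6, 5)
  run T_c (needs (10, 10, 5, 2), free (10, 10, 6, 5)); after release of (1, 2, 3, 0) the pool is (11, 12, 9, 5)


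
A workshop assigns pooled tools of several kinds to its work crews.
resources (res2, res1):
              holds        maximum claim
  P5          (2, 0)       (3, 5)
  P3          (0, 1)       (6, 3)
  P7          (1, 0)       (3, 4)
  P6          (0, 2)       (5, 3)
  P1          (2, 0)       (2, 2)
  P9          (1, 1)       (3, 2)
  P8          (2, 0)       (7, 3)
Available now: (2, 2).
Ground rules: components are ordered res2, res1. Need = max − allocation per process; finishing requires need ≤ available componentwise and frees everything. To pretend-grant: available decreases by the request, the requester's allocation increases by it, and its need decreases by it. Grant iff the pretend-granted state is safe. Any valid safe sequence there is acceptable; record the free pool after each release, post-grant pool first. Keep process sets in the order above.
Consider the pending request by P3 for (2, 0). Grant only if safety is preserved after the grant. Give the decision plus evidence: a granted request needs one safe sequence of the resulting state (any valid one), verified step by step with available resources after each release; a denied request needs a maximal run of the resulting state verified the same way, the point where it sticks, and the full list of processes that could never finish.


DENY: after the grant no complete ordering would exist.
Key observation: after P1, P9 the pool peaks at (3, 3), and each blocked process is short somewhere: P5 on res1; P3 on res2; P7 on res1; P6 on res2; P8 on res2.
After a pretend grant, a maximal execution: P1, P9 — then nothing else fits. Verifying each step:
  pool = (0, 2)
  P1 needs (0, 2) <= (0, 2) -> finishes; pool += (2, 0) = (2, 2)
  P9 needs (2, 1) <= (2, 2) -> finishes; pool += (1, 1) = (3, 3)
  blocked: P5 wants (1, 5), pool (3, 3) — not enough res1
  blocked: P3 wants (4, 2), pool (3, 3) — not enough res2
  blocked: P7 wants (2, 4), pool (3, 3) — not enough res1
  blocked: P6 wants (5, 1), pool (3, 3) — not enough res2
  blocked: P8 wants (5, 3), pool (3, 3) — not enough res2
Post-grant, the permanently blocked set is P5, P3, P7, P6 and P8.


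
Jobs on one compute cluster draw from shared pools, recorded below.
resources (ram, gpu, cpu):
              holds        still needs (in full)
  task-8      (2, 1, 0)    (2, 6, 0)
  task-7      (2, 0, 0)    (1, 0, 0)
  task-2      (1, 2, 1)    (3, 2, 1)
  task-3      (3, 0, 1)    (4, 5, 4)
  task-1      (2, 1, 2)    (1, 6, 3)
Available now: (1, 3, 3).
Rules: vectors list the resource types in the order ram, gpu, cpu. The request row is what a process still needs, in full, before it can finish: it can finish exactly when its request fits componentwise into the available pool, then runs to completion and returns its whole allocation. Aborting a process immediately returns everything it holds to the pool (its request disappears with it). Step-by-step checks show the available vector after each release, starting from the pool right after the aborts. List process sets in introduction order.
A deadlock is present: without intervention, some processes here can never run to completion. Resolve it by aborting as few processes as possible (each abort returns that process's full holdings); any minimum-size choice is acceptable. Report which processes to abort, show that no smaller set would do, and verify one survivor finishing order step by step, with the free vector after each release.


Abort task-1.
Key observation: aborting task-1 returns (2, 1, 2), and task-8 — hopeless before — runs at step 2 with the returned capacity in the pool.
Minimality: the empty abort set fails — the state is deadlocked as it stands.
The survivors complete as task-2, task-8, task-3, task-7. Step-by-step check (starting from the post-abort pool):
  pool = (3, 4, 5)
  task-2: need (3, 2, 1) fits (3, 4, 5); releases (1, 2, 1), pool now (4, 6, 6)
  task-8: need (2, 6, 0) fits (4, 6, 6); releases (2, 1, 0), pool now (6, 7, 6)
  task-3: need (4, 5, 4) fits (6, 7, 6); releases (3, 0, 1), pool now (9, 7, 7)
  task-7: need (1, 0, 0) fits (9, 7, 7); releases (2, 0, 0), pool now (11, 7, 7)


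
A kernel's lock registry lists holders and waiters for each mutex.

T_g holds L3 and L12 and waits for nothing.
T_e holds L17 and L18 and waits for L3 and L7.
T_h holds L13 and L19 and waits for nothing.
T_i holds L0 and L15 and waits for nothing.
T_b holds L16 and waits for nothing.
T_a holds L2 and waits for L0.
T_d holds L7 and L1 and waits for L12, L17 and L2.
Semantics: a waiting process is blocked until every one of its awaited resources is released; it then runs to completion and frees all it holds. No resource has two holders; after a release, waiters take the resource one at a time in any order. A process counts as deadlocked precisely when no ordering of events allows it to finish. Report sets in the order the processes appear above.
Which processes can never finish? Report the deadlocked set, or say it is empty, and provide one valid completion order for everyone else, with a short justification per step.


Deadlocked: T_e and T_d.
Key observation: T_e -> T_d -> T_e is a circular wait — nothing in it can go first; no other process is dragged down with it.
One completion order for the rest: T_i, T_h, T_b, T_a, T_g.
Step-by-step check:
  T_i: no waits; runs immediately, freeing L0 and L15
  T_h: no waits; runs immediately, freeing L13 and L19
  T_b: no waits; runs immediately, freeing L16
  T_a: everything it awaited (L0) is free; runs, freeing L2
  T_g: no waits; runs immediately, freeing L3 and L12


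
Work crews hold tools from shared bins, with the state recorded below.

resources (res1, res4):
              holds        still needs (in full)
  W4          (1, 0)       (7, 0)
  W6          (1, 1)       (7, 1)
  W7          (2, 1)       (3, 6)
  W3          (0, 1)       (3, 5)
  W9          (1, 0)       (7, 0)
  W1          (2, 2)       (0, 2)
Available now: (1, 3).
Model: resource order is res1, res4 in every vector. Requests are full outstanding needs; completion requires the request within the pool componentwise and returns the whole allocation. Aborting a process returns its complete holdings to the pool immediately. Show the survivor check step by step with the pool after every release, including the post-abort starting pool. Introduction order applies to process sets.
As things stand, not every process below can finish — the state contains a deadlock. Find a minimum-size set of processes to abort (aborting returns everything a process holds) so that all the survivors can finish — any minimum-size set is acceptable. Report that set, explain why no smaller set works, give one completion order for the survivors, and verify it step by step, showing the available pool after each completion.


The answer: abort W4 and W9.
Key observation: before aborting W4 and W9, W6 was permanently blocked — no order could ever run it; afterwards it completes at step 4.
No one abort is enough; case by case: W4 alone leaves W6 blocked (short on res1); W6 alone leaves W4 blocked (short on res1); W7 alone leaves W4 blocked (short on res1); W3 alone leaves W4 blocked (short on res1); W9 alone leaves W4 blocked (short on res1); W1 alone leaves W4 blocked (short on res1).
The survivors complete as W1, W3, W7, W6. Step-by-step check (starting from the post-abort pool):
  pool = (3, 3)
  W1: need (0, 2) fits (3, 3); releases (2, 2), pool now (5, 5)
  W3: need (3, 5) fits (5, 5); releases (0, 1), pool now (5, 6)
  W7: need (3, 6) fits (5, 6); releases (2, 1), pool now (7, 7)
  W6: need (7, 1) fits (7, 7); releases (1, 1), pool now (8, 8)


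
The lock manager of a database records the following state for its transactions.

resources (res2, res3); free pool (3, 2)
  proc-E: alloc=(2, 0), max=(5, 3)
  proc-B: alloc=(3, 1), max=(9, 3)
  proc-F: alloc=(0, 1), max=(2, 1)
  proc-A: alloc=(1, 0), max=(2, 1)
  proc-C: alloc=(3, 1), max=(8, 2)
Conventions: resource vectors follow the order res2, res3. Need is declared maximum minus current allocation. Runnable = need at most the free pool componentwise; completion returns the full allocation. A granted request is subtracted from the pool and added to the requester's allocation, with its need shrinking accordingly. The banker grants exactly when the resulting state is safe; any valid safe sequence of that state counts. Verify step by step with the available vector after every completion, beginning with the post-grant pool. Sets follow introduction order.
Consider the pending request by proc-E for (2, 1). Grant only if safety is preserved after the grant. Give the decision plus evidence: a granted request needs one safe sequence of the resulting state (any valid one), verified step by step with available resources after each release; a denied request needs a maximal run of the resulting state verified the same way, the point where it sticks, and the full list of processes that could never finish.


GRANT. The post-grant state is safe; one safe sequence: proc-A, proc-F, proc-E, proc-C, proc-B.
Key observation: after the grant the pool drops to (1, 1), which still lets proc-A finish first and unwind the rest.
Step-by-step check of the post-grant state:
  pool = (1, 1)
  proc-A needs (1, 1) <= (1, 1) -> finishes; pool += (1, 0) = (2, 1)
  proc-F needs (2, 0) <= (2, 1) -> finishes; pool += (0, 1) = (2, 2)
  proc-E needs (1, 2) <= (2, 2) -> finishes; pool += (4, 1) = (6, 3)
  proc-C needs (5, 1) <= (6, 3) -> finishes; pool += (3, 1) = (9, 4)
  proc-B needs (6, 2) <= (9, 4) -> finishes; pool += (3, 1) = (12, 5)


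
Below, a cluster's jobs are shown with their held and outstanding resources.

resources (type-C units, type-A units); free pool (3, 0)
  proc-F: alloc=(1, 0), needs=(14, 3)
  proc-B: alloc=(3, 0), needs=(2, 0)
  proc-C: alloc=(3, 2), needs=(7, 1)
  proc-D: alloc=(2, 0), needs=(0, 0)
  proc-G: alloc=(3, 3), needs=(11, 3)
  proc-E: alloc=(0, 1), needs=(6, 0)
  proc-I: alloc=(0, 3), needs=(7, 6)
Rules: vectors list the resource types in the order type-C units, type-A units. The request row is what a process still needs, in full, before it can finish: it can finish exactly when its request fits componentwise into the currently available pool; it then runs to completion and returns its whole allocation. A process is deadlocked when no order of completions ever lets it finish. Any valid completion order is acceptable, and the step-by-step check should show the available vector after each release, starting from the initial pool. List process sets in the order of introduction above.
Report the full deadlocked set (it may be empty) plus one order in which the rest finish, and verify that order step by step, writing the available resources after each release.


Nothing here is deadlocked.
Key observation: proc-B leads a chain of completions in which each release enables another process.
One completion order for the rest: proc-B, proc-D, proc-E, proc-C, proc-G, proc-I, proc-F. Walking it through:
  pool = (3, 0)
  run proc-B (needs (2, 0), free (3, 0)); after release of (3, 0) the pool is (6, 0)
  run proc-D (needs (0, 0), free (6, 0)); after release of (2, 0) the pool is (8, 0)
  run proc-E (needs (6, 0), free (8, 0)); after release of (0, 1) the pool is (8, 1)
  run proc-C (needs (7, 1), free (8, 1)); after release of (3, 2) the pool is (11, 3)
  run proc-G (needs (11, 3), free (11, 3)); after release of (3, 3) the pool is (14, 6)
  run proc-I (needs (7, 6), free (14, 6)); after release of (0, 3) the pool is (14, 9)
  run proc-F (needs (14, 3), free (14, 9)); after release of (1, 0) the pool is (15, 9)
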